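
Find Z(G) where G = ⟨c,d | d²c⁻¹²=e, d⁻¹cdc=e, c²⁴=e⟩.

An element z ∈ Z(G) iff z commutes with every generator.
For example c¹² is central: (c¹²)·c = c¹³ = c·(c¹²); (c¹²)·d = d⁻¹ = d·(c¹²).
Whereas c ∉ Z(G) since c·d = cd ≠ c¹¹d⁻¹ = d·c.
Checking each of the 48 elements this way gives Z(G) = {e, c¹²}, of order 2.

Answer: {e, c¹²}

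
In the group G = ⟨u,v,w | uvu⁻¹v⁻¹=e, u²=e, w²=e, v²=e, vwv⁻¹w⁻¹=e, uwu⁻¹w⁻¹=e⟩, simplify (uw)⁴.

Compute successive powers of (uw), reducing at each step:
  (uw)²: (uw) · u = w;   w · w = e
  (uw)³: e · u = u;   u · w = uw
  (uw)⁴: (uw) · u = w;   w · w = e

Answer: e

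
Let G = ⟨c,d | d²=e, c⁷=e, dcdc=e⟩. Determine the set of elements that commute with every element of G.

An element z ∈ Z(G) iff z commutes with every generator.
For example e is central: e·c = c = c·e; e·d = d = d·e.
Whereas c ∉ Z(G) since c·d = cd ≠ c⁶d = d·c.
Checking each of the 14 elements this way gives Z(G) = {e}, of order 1.

Answer: {e}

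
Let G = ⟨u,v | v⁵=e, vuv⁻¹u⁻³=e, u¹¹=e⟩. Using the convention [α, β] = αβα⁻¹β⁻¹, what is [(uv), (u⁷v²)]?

[(uv), (u⁷v²)] = (uv)·(u⁷v²)·(uv)⁻¹·(u⁷v²)⁻¹.
  (uv) · (u⁷v²) = v³
  (v³) · (u⁷v⁴) = u²v²
  (u²v²) · (u⁹v³) = u⁶

Answer: u⁶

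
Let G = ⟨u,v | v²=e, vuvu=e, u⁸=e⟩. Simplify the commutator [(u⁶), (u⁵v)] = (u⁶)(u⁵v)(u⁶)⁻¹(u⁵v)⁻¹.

[(u⁶), (u⁵v)] = (u⁶)·(u⁵v)·(u⁶)⁻¹·(u⁵v)⁻¹.
  (u⁶) · (u⁵v) = u³v
  (u³v) · (u²) = uv
  (uv) · (u⁵v) = u⁴

Answer: u⁴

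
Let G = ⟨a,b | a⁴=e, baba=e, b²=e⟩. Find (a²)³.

Compute successive powers of (a²), reducing at each step:
  (a²)²: (a²) · a² = e
  (a²)³: e · a² = a²

Answer: a²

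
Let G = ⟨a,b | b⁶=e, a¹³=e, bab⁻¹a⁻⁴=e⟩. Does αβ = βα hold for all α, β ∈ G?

a·b = ab but b·a = a⁴b, so a·b ≠ b·a and G is not abelian.

Answer: No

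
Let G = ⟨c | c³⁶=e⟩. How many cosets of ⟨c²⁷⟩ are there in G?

First find ord(c²⁷) by computing successive powers:
  (c²⁷)¹ = c²⁷, (c²⁷)² = c¹⁸, (c²⁷)³ = c⁹, (c²⁷)⁴ = e.
So |⟨c²⁷⟩| = ord(c²⁷) = 4. With |G| = 36, by Lagrange [G : ⟨c²⁷⟩] = 36/4 = 9.

Answer: 9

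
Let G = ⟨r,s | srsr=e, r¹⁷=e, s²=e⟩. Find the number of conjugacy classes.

The conjugacy classes (representative and size) are:
  [e] (size 1), [r¹⁶] (size 2), [r²] (size 2), [r³] (size 2), [r¹³] (size 2), [r¹²] (size 2), [r⁶] (size 2), [r¹⁰] (size 2), [r⁹] (size 2), [r⁷s] (size 17).
Class equation: 1 + 2 + 2 + 2 + 2 + 2 + 2 + 2 + 2 + 17 = 34 = |G|. So G has 10 conjugacy classes.

Answer: 10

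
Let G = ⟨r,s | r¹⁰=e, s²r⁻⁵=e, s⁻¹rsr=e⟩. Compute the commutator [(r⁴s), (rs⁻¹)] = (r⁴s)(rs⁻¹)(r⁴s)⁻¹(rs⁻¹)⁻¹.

[(r⁴s), (rs⁻¹)] = (r⁴s)·(rs⁻¹)·(r⁴s)⁻¹·(rs⁻¹)⁻¹.
  (r⁴s) · (rs⁻¹) = r³
  (r³) · (r⁴s⁻¹) = r²s
  (r²s) · (rs) = r⁶

Answer: r⁶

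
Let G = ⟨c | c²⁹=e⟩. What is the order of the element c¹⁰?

Compute successive powers until reaching e:
  (c¹⁰)¹ = c¹⁰, (c¹⁰)² = c²⁰, (c¹⁰)³ = c, (c¹⁰)⁴ = c¹¹, (c¹⁰)⁵ = c²¹, (c¹⁰)⁶ = c², (c¹⁰)⁷ = c¹², (c¹⁰)⁸ = c²², (c¹⁰)⁹ = c³, (c¹⁰)¹⁰ = c¹³, (c¹⁰)¹¹ = c²³, (c¹⁰)¹² = c⁴, (c¹⁰)¹³ = c¹⁴, (c¹⁰)¹⁴ = c²⁴, (c¹⁰)¹⁵ = c⁵, (c¹⁰)¹⁶ = c¹⁵, (c¹⁰)¹⁷ = c²⁵, (c¹⁰)¹⁸ = c⁶, (c¹⁰)¹⁹ = c¹⁶, (c¹⁰)²⁰ = c²⁶, (c¹⁰)²¹ = c⁷, (c¹⁰)²² = c¹⁷, (c¹⁰)²³ = c²⁷, (c¹⁰)²⁴ = c⁸, (c¹⁰)²⁵ = c¹⁸, (c¹⁰)²⁶ = c²⁸, (c¹⁰)²⁷ = c⁹, (c¹⁰)²⁸ = c¹⁹, (c¹⁰)²⁹ = e.
The smallest positive k with (c¹⁰)ᵏ = e is 29.

Answer: 29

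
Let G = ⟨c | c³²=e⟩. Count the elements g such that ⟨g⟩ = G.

G is cyclic of order 32. An element generates G iff its order is 32, and a cyclic group of order 32 has exactly φ(32) = 16 such elements.

Answer: 16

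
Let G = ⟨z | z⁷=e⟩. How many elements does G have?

G is generated by a single element, so G is cyclic. The relator gives z⁷ = e and no smaller power is forced to be e, so the 7 powers {e, z, z², z³, z⁴, z⁵, z⁶} are distinct. Hence |G| = 7.

Answer: 7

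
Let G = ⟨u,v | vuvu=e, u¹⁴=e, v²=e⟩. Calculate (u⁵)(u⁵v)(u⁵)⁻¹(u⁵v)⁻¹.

[(u⁵), (u⁵v)] = (u⁵)·(u⁵v)·(u⁵)⁻¹·(u⁵v)⁻¹.
  (u⁵) · (u⁵v) = u¹⁰v
  (u¹⁰v) · (u⁹) = uv
  (uv) · (u⁵v) = u¹⁰

Answer: u¹⁰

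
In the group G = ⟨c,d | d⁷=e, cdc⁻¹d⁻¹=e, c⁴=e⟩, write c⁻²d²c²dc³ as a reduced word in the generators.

Multiply left to right, reducing at each step:
  (c²) · d² = c²d²
  (c²d²) · c² = d²
  (d²) · d = d³
  (d³) · c³ = c³d³

Answer: c³d³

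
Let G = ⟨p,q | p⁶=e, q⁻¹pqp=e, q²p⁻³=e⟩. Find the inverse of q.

The order of q is 4 (smallest k with qᵏ = e), so q⁻¹ = q³ = q⁻¹.
Check: q · (q⁻¹) → q · q⁻¹ = e, giving e as required.

Answer: q⁻¹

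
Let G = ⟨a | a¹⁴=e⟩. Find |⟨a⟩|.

|⟨a⟩| equals the order of a. Compute successive powers until reaching e:
  a¹ = a, a² = a², a³ = a³, a⁴ = a⁴, a⁵ = a⁵, a⁶ = a⁶, a⁷ = a⁷, a⁸ = a⁸, a⁹ = a⁹, a¹⁰ = a¹⁰, a¹¹ = a¹¹, a¹² = a¹², a¹³ = a¹³, a¹⁴ = e.
The smallest positive k with aᵏ = e is 14, so |⟨a⟩| = 14.

Answer: 14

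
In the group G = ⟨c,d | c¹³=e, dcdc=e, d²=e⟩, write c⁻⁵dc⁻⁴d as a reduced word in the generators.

Multiply left to right, reducing at each step:
  (c⁸) · d = c⁸d
  (c⁸d) · c⁻⁴ = c¹²d
  (c¹²d) · d = c¹²

Answer: c¹²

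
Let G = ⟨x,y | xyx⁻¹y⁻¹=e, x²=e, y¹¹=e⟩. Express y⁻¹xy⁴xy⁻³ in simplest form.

Multiply left to right, reducing at each step:
  (y¹⁰) · x = xy¹⁰
  (xy¹⁰) · y⁴ = xy³
  (xy³) · x = y³
  (y³) · y⁻³ = e

Answer: e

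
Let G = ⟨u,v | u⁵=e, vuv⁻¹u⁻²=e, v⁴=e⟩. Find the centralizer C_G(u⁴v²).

⟨u⁴v²⟩ ⊆ C_G(u⁴v²) since powers of u⁴v² commute with u⁴v²; so |C_G(u⁴v²)| ≥ |⟨u⁴v²⟩| = 2.
By orbit–stabilizer, |C_G(u⁴v²)| = |G| / |conj. class of u⁴v²| = 20 / 5 = 4.
The 4 elements commuting with u⁴v² are {e, uv³, u³v, u⁴v²}.

Answer: {e, uv³, u³v, u⁴v²}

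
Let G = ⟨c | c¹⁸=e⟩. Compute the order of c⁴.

Compute successive powers until reaching e:
  (c⁴)¹ = c⁴, (c⁴)² = c⁸, (c⁴)³ = c¹², (c⁴)⁴ = c¹⁶, (c⁴)⁵ = c², (c⁴)⁶ = c⁶, (c⁴)⁷ = c¹⁰, (c⁴)⁸ = c¹⁴, (c⁴)⁹ = e.
The smallest positive k with (c⁴)ᵏ = e is 9.

Answer: 9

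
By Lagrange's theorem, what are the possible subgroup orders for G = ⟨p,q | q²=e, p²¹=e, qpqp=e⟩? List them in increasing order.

|G| = 42 = 2 · 3 · 7. By Lagrange's theorem the order of any subgroup divides 42; the divisors of 42 are 1, 2, 3, 6, 7, 14, 21, 42.

Answer: 1, 2, 3, 6, 7, 14, 21, 42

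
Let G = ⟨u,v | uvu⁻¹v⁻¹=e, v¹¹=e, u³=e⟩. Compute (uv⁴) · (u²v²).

Compute (uv⁴) · (u²v²) by multiplying left to right and reducing via the relations at each step:
  (uv⁴) · u² = v⁴
  (v⁴) · v² = v⁶

Answer: v⁶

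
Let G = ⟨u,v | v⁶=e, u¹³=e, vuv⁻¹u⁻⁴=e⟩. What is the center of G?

An element z ∈ Z(G) iff z commutes with every generator.
For example e is central: e·u = u = u·e; e·v = v = v·e.
Whereas u ∉ Z(G) since u·v = uv ≠ u⁴v = v·u.
Checking each of the 78 elements this way gives Z(G) = {e}, of order 1.

Answer: {e}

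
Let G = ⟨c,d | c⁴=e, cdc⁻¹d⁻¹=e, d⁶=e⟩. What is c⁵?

Compute successive powers of c, reducing at each step:
  c²: c · c = c²
  c³: (c²) · c = c³
  c⁴: (c³) · c = e
  c⁵: e · c = c

Answer: c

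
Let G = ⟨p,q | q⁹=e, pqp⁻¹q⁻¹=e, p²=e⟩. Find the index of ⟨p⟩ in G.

First find ord(p) by computing successive powers:
  p¹ = p, p² = e.
So |⟨p⟩| = ord(p) = 2. With |G| = 18, by Lagrange [G : ⟨p⟩] = 18/2 = 9.

Answer: 9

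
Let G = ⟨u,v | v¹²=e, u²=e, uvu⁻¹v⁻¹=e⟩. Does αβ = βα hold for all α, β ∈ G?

Each pair of generators commutes: u·v = uv = v·u. Since the generators pairwise commute, every element of G commutes with every other, so G is abelian.

Answer: Yes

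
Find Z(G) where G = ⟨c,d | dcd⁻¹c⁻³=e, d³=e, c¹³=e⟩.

An element z ∈ Z(G) iff z commutes with every generator.
For example e is central: e·c = c = c·e; e·d = d = d·e.
Whereas c ∉ Z(G) since c·d = cd ≠ c³d = d·c.
Checking each of the 39 elements this way gives Z(G) = {e}, of order 1.

Answer: {e}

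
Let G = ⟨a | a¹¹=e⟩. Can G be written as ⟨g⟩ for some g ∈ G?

|G| = 11. The element a has order 11 (its powers give 11 distinct elements), so ⟨a⟩ = G and G is cyclic.

Answer: Yes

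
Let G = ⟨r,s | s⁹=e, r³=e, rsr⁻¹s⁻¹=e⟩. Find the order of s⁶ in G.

Compute successive powers until reaching e:
  (s⁶)¹ = s⁶, (s⁶)² = s³, (s⁶)³ = e.
The smallest positive k with (s⁶)ᵏ = e is 3.

Answer: 3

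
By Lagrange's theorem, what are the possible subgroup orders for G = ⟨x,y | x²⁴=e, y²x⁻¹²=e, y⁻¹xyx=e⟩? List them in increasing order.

|G| = 48 = 2⁴ · 3. By Lagrange's theorem the order of any subgroup divides 48; the divisors of 48 are 1, 2, 3, 4, 6, 8, 12, 16, 24, 48.

Answer: 1, 2, 3, 4, 6, 8, 12, 16, 24, 48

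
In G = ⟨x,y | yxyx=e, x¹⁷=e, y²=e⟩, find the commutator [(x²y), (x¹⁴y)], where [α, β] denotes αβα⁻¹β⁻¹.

[(x²y), (x¹⁴y)] = (x²y)·(x¹⁴y)·(x²y)⁻¹·(x¹⁴y)⁻¹.
  (x²y) · (x¹⁴y) = x⁵
  (x⁵) · (x²y) = x⁷y
  (x⁷y) · (x¹⁴y) = x¹⁰

Answer: x¹⁰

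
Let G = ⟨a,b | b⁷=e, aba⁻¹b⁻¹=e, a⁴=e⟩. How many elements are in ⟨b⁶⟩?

|⟨b⁶⟩| equals the order of b⁶. Compute successive powers until reaching e:
  (b⁶)¹ = b⁶, (b⁶)² = b⁵, (b⁶)³ = b⁴, (b⁶)⁴ = b³, (b⁶)⁵ = b², (b⁶)⁶ = b, (b⁶)⁷ = e.
The smallest positive k with (b⁶)ᵏ = e is 7, so |⟨b⁶⟩| = 7.

Answer: 7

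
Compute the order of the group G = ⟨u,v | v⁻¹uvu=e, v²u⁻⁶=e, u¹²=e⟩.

Enumerate words in the generators, reducing via the relations: the distinct elements are
  {e, u, v, uv, u², u³, u⁴, u⁵, u⁶, u⁷, u⁸, u⁹, u²v, u³v, u¹¹, u¹⁰, u⁴v, u⁵v, v⁻¹, uv⁻¹, u²v⁻¹, u³v⁻¹, u⁴v⁻¹, u⁵v⁻¹}.
No further products give new elements, so |G| = 24.

Answer: 24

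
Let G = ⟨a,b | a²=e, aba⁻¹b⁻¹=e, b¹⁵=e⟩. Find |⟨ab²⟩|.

|⟨ab²⟩| equals the order of ab². Compute successive powers until reaching e:
  (ab²)¹ = ab², (ab²)² = b⁴, (ab²)³ = ab⁶, (ab²)⁴ = b⁸, (ab²)⁵ = ab¹⁰, (ab²)⁶ = b¹², (ab²)⁷ = ab¹⁴, (ab²)⁸ = b, (ab²)⁹ = ab³, (ab²)¹⁰ = b⁵, (ab²)¹¹ = ab⁷, (ab²)¹² = b⁹, (ab²)¹³ = ab¹¹, (ab²)¹⁴ = b¹³, (ab²)¹⁵ = a, (ab²)¹⁶ = b², (ab²)¹⁷ = ab⁴, (ab²)¹⁸ = b⁶, (ab²)¹⁹ = ab⁸, (ab²)²⁰ = b¹⁰, (ab²)²¹ = ab¹², (ab²)²² = b¹⁴, (ab²)²³ = ab, (ab²)²⁴ = b³, (ab²)²⁵ = ab⁵, (ab²)²⁶ = b⁷, (ab²)²⁷ = ab⁹, (ab²)²⁸ = b¹¹, (ab²)²⁹ = ab¹³, (ab²)³⁰ = e.
The smallest positive k with (ab²)ᵏ = e is 30, so |⟨ab²⟩| = 30.

Answer: 30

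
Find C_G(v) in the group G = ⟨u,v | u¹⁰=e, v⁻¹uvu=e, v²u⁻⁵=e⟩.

⟨v⟩ ⊆ C_G(v) since powers of v commute with v; so |C_G(v)| ≥ |⟨v⟩| = 4.
By orbit–stabilizer, |C_G(v)| = |G| / |conj. class of v| = 20 / 5 = 4.
The 4 elements commuting with v are {e, u⁵, v, v⁻¹}.

Answer: {e, u⁵, v, v⁻¹}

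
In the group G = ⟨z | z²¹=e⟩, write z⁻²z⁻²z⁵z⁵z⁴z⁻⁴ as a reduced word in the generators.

Multiply left to right, reducing at each step:
  (z¹⁹) · z⁻² = z¹⁷
  (z¹⁷) · z⁵ = z
  z · z⁵ = z⁶
  (z⁶) · z⁴ = z¹⁰
  (z¹⁰) · z⁻⁴ = z⁶

Answer: z⁶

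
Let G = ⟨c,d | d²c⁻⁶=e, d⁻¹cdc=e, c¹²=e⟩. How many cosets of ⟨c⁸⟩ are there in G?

First find ord(c⁸) by computing successive powers:
  (c⁸)¹ = c⁸, (c⁸)² = c⁴, (c⁸)³ = e.
So |⟨c⁸⟩| = ord(c⁸) = 3. With |G| = 24, by Lagrange [G : ⟨c⁸⟩] = 24/3 = 8.

Answer: 8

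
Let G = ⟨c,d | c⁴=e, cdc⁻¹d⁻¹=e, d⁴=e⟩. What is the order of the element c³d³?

Compute successive powers until reaching e:
  (c³d³)¹ = c³d³, (c³d³)² = c²d², (c³d³)³ = cd, (c³d³)⁴ = e.
The smallest positive k with (c³d³)ᵏ = e is 4.

Answer: 4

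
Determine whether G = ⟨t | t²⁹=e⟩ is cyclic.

|G| = 29. The element t has order 29 (its powers give 29 distinct elements), so ⟨t⟩ = G and G is cyclic.

Answer: Yes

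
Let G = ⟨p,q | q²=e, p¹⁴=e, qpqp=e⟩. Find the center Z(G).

An element z ∈ Z(G) iff z commutes with every generator.
For example p⁷ is central: (p⁷)·p = p⁸ = p·(p⁷); (p⁷)·q = p⁷q = q·(p⁷).
Whereas p ∉ Z(G) since p·q = pq ≠ p¹³q = q·p.
Checking each of the 28 elements this way gives Z(G) = {e, p⁷}, of order 2.

Answer: {e, p⁷}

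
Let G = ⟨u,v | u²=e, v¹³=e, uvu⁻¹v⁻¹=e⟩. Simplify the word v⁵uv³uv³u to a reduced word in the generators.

Multiply left to right, reducing at each step:
  (v⁵) · u = uv⁵
  (uv⁵) · v³ = uv⁸
  (uv⁸) · u = v⁸
  (v⁸) · v³ = v¹¹
  (v¹¹) · u = uv¹¹

Answer: uv¹¹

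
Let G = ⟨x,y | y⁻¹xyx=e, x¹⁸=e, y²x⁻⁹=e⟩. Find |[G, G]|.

G' = [G, G] is generated by all commutators. The generator-pair commutators are: [x, y] = x².
The subgroup they normally generate is {e, x², x⁴, x⁶, x⁸, x¹⁰, x¹², x¹⁴, x¹⁶}, of order 9.
Check: |G/G'| = 36/9 = 4 is the order of the abelianisation.

Answer: 9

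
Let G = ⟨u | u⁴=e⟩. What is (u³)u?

Compute (u³) · u by multiplying left to right and reducing via the relations at each step:
  (u³) · u = e

Answer: e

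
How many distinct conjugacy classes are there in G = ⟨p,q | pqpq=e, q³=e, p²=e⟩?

The conjugacy classes (representative and size) are:
  [e] (size 1), [pq²] (size 3), [q²] (size 2).
Class equation: 1 + 3 + 2 = 6 = |G|. So G has 3 conjugacy classes.

Answer: 3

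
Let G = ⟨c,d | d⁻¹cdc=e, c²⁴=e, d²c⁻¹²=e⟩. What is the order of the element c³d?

Compute successive powers until reaching e:
  (c³d)¹ = c³d, (c³d)² = c¹², (c³d)³ = c³d⁻¹, (c³d)⁴ = e.
The smallest positive k with (c³d)ᵏ = e is 4.

Answer: 4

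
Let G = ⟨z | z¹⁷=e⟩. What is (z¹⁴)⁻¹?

The order of (z¹⁴) is 17 (smallest k with (z¹⁴)ᵏ = e), so (z¹⁴)⁻¹ = (z¹⁴)¹⁶ = z³.
Check: (z¹⁴) · (z³) → (z¹⁴) · z³ = e, giving e as required.

Answer: z³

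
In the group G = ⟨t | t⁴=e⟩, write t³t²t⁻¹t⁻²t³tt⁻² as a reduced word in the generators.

Multiply left to right, reducing at each step:
  (t³) · t² = t
  t · t⁻¹ = e
  e · t⁻² = t²
  (t²) · t³ = t
  t · t = t²
  (t²) · t⁻² = e

Answer: e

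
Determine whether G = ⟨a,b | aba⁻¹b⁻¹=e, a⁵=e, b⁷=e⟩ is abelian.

Each pair of generators commutes: a·b = ab = b·a. Since the generators pairwise commute, every element of G commutes with every other, so G is abelian.

Answer: Yes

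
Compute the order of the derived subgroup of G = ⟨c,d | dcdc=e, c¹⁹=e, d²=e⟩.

G' = [G, G] is generated by all commutators. The generator-pair commutators are: [c, d] = c².
The subgroup they normally generate is {e, c, c², c³, c⁴, c⁵, c⁶, c⁷, c⁸, c⁹, c¹⁰, c¹¹, c¹², c¹³, c¹⁴, c¹⁵, c¹⁶, c¹⁷, c¹⁸}, of order 19.
Check: |G/G'| = 38/19 = 2 is the order of the abelianisation.

Answer: 19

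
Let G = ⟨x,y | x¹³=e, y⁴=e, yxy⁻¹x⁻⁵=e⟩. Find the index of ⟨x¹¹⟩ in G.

First find ord(x¹¹) by computing successive powers:
  (x¹¹)¹ = x¹¹, (x¹¹)² = x⁹, (x¹¹)³ = x⁷, (x¹¹)⁴ = x⁵, (x¹¹)⁵ = x³, (x¹¹)⁶ = x, (x¹¹)⁷ = x¹², (x¹¹)⁸ = x¹⁰, (x¹¹)⁹ = x⁸, (x¹¹)¹⁰ = x⁶, (x¹¹)¹¹ = x⁴, (x¹¹)¹² = x², (x¹¹)¹³ = e.
So |⟨x¹¹⟩| = ord(x¹¹) = 13. With |G| = 52, by Lagrange [G : ⟨x¹¹⟩] = 52/13 = 4.

Answer: 4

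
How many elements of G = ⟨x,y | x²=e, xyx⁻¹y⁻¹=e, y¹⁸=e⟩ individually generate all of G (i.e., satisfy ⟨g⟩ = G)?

⟨g⟩ = G would require ord(g) = |G| = 36, but the maximum element order in G is 18 < 36. So G is not cyclic and no single element generates it: the count is 0.

Answer: 0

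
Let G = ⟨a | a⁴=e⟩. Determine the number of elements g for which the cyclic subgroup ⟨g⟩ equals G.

G is cyclic of order 4. An element generates G iff its order is 4, and a cyclic group of order 4 has exactly φ(4) = 2 such elements.

Answer: 2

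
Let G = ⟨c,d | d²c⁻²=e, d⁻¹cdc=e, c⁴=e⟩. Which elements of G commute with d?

⟨d⟩ ⊆ C_G(d) since powers of d commute with d; so |C_G(d)| ≥ |⟨d⟩| = 4.
By orbit–stabilizer, |C_G(d)| = |G| / |conj. class of d| = 8 / 2 = 4.
The 4 elements commuting with d are {e, c², d, d⁻¹}.

Answer: {e, c², d, d⁻¹}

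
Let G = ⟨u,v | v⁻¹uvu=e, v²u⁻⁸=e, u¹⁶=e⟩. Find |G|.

Enumerate words in the generators, reducing via the relations: the distinct elements are
  {e, u, v, uv, u², u³, u⁴, u⁵, u⁶, u⁷, u⁸, u⁹, u²v, u³v, u¹², u¹³, u¹¹, u¹⁰, u¹⁴, u¹⁵, u⁴v, u⁵v, u⁶v, u⁷v, v⁻¹, uv⁻¹, u²v⁻¹, u³v⁻¹, u⁴v⁻¹, u⁵v⁻¹, u⁶v⁻¹, u⁷v⁻¹}.
No further products give new elements, so |G| = 32.

Answer: 32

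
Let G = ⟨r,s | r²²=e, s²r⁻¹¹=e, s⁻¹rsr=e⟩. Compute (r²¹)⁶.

Compute successive powers of (r²¹), reducing at each step:
  (r²¹)²: (r²¹) · r²¹ = r²⁰
  (r²¹)³: (r²⁰) · r²¹ = r¹⁹
  (r²¹)⁴: (r¹⁹) · r²¹ = r¹⁸
  (r²¹)⁵: (r¹⁸) · r²¹ = r¹⁷
  (r²¹)⁶: (r¹⁷) · r²¹ = r¹⁶

Answer: r¹⁶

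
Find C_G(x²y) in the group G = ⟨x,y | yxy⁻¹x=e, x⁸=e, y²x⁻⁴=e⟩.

⟨x²y⟩ ⊆ C_G(x²y) since powers of x²y commute with x²y; so |C_G(x²y)| ≥ |⟨x²y⟩| = 4.
By orbit–stabilizer, |C_G(x²y)| = |G| / |conj. class of x²y| = 16 / 4 = 4.
The 4 elements commuting with x²y are {e, x⁴, x²y, x²y⁻¹}.

Answer: {e, x⁴, x²y, x²y⁻¹}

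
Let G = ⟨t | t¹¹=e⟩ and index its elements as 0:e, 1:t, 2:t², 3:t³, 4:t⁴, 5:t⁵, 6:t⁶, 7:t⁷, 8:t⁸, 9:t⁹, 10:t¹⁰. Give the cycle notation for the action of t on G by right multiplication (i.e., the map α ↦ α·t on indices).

(0 1 2 3 4 5 6 7 8 9 10)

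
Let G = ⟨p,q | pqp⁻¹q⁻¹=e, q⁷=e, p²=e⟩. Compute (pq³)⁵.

Compute successive powers of (pq³), reducing at each step:
  (pq³)²: (pq³) · p = q³;   (q³) · q³ = q⁶
  (pq³)³: (q⁶) · p = pq⁶;   (pq⁶) · q³ = pq²
  (pq³)⁴: (pq²) · p = q²;   (q²) · q³ = q⁵
  (pq³)⁵: (q⁵) · p = pq⁵;   (pq⁵) · q³ = pq

Answer: pq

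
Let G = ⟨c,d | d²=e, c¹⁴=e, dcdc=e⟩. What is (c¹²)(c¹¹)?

Compute (c¹²) · (c¹¹) by multiplying left to right and reducing via the relations at each step:
  (c¹²) · c¹¹ = c⁹

Answer: c⁹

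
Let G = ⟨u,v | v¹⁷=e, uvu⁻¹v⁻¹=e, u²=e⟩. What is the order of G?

Enumerate words in the generators, reducing via the relations: the distinct elements are
  {e, u, v, uv, v², v³, v⁴, v⁵, v⁶, v⁷, v⁸, v⁹, uv², uv³, uv⁴, uv⁵, uv⁶, uv⁷, uv⁸, uv⁹, v¹², v¹³, v¹¹, v¹⁰, v¹⁴, v¹⁵, v¹⁶, uv¹², uv¹³, uv¹¹, uv¹⁰, uv¹⁴, uv¹⁵, uv¹⁶}.
No further products give new elements, so |G| = 34.

Answer: 34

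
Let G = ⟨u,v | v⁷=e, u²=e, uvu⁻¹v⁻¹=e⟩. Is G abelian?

Each pair of generators commutes: u·v = uv = v·u. Since the generators pairwise commute, every element of G commutes with every other, so G is abelian.

Answer: Yes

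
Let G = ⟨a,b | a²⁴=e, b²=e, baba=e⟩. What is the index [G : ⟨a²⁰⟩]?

First find ord(a²⁰) by computing successive powers:
  (a²⁰)¹ = a²⁰, (a²⁰)² = a¹⁶, (a²⁰)³ = a¹², (a²⁰)⁴ = a⁸, (a²⁰)⁵ = a⁴, (a²⁰)⁶ = e.
So |⟨a²⁰⟩| = ord(a²⁰) = 6. With |G| = 48, by Lagrange [G : ⟨a²⁰⟩] = 48/6 = 8.

Answer: 8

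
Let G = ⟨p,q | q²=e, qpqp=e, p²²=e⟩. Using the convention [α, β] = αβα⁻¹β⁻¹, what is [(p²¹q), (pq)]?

[(p²¹q), (pq)] = (p²¹q)·(pq)·(p²¹q)⁻¹·(pq)⁻¹.
  (p²¹q) · (pq) = p²⁰
  (p²⁰) · (p²¹q) = p¹⁹q
  (p¹⁹q) · (pq) = p¹⁸

Answer: p¹⁸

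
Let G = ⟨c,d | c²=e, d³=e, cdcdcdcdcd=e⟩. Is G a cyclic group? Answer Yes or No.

Every cyclic group is abelian. But c·d = cd while d·c = dc, so c·d ≠ d·c and G is not abelian. Hence G is not cyclic.

Answer: No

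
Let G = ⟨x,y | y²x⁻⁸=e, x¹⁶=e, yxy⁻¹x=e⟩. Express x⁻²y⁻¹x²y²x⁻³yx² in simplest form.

Multiply left to right, reducing at each step:
  (x¹⁴) · y⁻¹ = x⁶y
  (x⁶y) · x² = x⁴y
  (x⁴y) · y² = x⁴y⁻¹
  (x⁴y⁻¹) · x⁻³ = x⁷y⁻¹
  (x⁷y⁻¹) · y = x⁷
  (x⁷) · x² = x⁹

Answer: x⁹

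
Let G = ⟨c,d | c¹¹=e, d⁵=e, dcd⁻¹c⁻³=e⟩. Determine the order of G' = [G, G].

G' = [G, G] is generated by all commutators. The generator-pair commutators are: [c, d] = c⁹.
The subgroup they normally generate is {e, c, c², c³, c⁴, c⁵, c⁶, c⁷, c⁸, c⁹, c¹⁰}, of order 11.
Check: |G/G'| = 55/11 = 5 is the order of the abelianisation.

Answer: 11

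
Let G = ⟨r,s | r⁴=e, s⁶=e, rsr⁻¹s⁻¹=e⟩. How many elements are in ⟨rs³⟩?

|⟨rs³⟩| equals the order of rs³. Compute successive powers until reaching e:
  (rs³)¹ = rs³, (rs³)² = r², (rs³)³ = r³s³, (rs³)⁴ = e.
The smallest positive k with (rs³)ᵏ = e is 4, so |⟨rs³⟩| = 4.

Answer: 4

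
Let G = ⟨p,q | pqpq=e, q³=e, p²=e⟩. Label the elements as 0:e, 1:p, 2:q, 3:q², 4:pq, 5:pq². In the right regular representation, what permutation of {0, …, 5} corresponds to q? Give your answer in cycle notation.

(0 2 3)(1 4 5)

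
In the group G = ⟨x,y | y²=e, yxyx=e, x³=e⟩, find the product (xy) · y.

Compute (xy) · y by multiplying left to right and reducing via the relations at each step:
  (xy) · y = x

Answer: x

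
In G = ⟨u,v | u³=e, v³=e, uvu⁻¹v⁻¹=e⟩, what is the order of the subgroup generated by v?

|⟨v⟩| equals the order of v. Compute successive powers until reaching e:
  v¹ = v, v² = v², v³ = e.
The smallest positive k with vᵏ = e is 3, so |⟨v⟩| = 3.

Answer: 3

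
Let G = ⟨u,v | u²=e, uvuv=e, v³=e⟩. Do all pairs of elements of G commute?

u·v = uv but v·u = uv², so u·v ≠ v·u and G is not abelian.

Answer: No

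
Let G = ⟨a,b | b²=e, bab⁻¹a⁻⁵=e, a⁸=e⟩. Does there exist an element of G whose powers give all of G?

Every cyclic group is abelian. But a·b = ab while b·a = a⁵b, so a·b ≠ b·a and G is not abelian. Hence G is not cyclic.

Answer: No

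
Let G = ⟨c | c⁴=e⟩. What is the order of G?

G is generated by a single element, so G is cyclic. The relator gives c⁴ = e and no smaller power is forced to be e, so the 4 powers {c, e, c², c³} are distinct. Hence |G| = 4.

Answer: 4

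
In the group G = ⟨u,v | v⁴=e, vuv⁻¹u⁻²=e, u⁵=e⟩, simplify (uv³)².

Compute successive powers of (uv³), reducing at each step:
  (uv³)²: (uv³) · u = u⁴v³;   (u⁴v³) · v³ = u⁴v²

Answer: u⁴v²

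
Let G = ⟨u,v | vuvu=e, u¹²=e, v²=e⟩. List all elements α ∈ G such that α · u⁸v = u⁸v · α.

⟨u⁸v⟩ ⊆ C_G(u⁸v) since powers of u⁸v commute with u⁸v; so |C_G(u⁸v)| ≥ |⟨u⁸v⟩| = 2.
By orbit–stabilizer, |C_G(u⁸v)| = |G| / |conj. class of u⁸v| = 24 / 6 = 4.
The 4 elements commuting with u⁸v are {e, u⁶, u²v, u⁸v}.

Answer: {e, u⁶, u²v, u⁸v}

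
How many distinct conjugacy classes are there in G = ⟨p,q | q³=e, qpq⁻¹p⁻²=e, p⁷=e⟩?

The conjugacy classes (representative and size) are:
  [e] (size 1), [p²] (size 3), [p⁵] (size 3), [q] (size 7), [q²] (size 7).
Class equation: 1 + 3 + 3 + 7 + 7 = 21 = |G|. So G has 5 conjugacy classes.

Answer: 5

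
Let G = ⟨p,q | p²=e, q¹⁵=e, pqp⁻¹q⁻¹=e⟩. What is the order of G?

Enumerate words in the generators, reducing via the relations: the distinct elements are
  {e, p, q, pq, q², q³, q⁴, q⁵, q⁶, q⁷, q⁸, q⁹, pq², pq³, pq⁴, pq⁵, pq⁶, pq⁷, pq⁸, pq⁹, q¹², q¹³, q¹¹, q¹⁰, q¹⁴, pq¹², pq¹³, pq¹¹, pq¹⁰, pq¹⁴}.
No further products give new elements, so |G| = 30.

Answer: 30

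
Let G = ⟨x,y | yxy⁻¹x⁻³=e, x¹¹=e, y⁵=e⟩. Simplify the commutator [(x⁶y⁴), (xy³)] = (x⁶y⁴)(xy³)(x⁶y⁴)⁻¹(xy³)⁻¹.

[(x⁶y⁴), (xy³)] = (x⁶y⁴)·(xy³)·(x⁶y⁴)⁻¹·(xy³)⁻¹.
  (x⁶y⁴) · (xy³) = x¹⁰y²
  (x¹⁰y²) · (x⁴y) = x²y³
  (x²y³) · (x²y²) = x

Answer: x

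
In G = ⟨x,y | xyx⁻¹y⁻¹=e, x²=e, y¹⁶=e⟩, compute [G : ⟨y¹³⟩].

First find ord(y¹³) by computing successive powers:
  (y¹³)¹ = y¹³, (y¹³)² = y¹⁰, (y¹³)³ = y⁷, (y¹³)⁴ = y⁴, (y¹³)⁵ = y, (y¹³)⁶ = y¹⁴, (y¹³)⁷ = y¹¹, (y¹³)⁸ = y⁸, (y¹³)⁹ = y⁵, (y¹³)¹⁰ = y², (y¹³)¹¹ = y¹⁵, (y¹³)¹² = y¹², (y¹³)¹³ = y⁹, (y¹³)¹⁴ = y⁶, (y¹³)¹⁵ = y³, (y¹³)¹⁶ = e.
So |⟨y¹³⟩| = ord(y¹³) = 16. With |G| = 32, by Lagrange [G : ⟨y¹³⟩] = 32/16 = 2.

Answer: 2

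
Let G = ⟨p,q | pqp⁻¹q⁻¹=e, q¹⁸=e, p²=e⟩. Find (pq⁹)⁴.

Compute successive powers of (pq⁹), reducing at each step:
  (pq⁹)²: (pq⁹) · p = q⁹;   (q⁹) · q⁹ = e
  (pq⁹)³: e · p = p;   p · q⁹ = pq⁹
  (pq⁹)⁴: (pq⁹) · p = q⁹;   (q⁹) · q⁹ = e

Answer: e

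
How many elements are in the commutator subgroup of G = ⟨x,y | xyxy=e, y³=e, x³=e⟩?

G' = [G, G] is generated by all commutators. The generator-pair commutators are: [x, y] = xy²x.
The subgroup they normally generate is {e, xy, x²y², xy²x}, of order 4.
Check: |G/G'| = 12/4 = 3 is the order of the abelianisation.

Answer: 4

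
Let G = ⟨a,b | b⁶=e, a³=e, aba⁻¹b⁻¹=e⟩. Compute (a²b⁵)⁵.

Compute successive powers of (a²b⁵), reducing at each step:
  (a²b⁵)²: (a²b⁵) · a² = ab⁵;   (ab⁵) · b⁵ = ab⁴
  (a²b⁵)³: (ab⁴) · a² = b⁴;   (b⁴) · b⁵ = b³
  (a²b⁵)⁴: (b³) · a² = a²b³;   (a²b³) · b⁵ = a²b²
  (a²b⁵)⁵: (a²b²) · a² = ab²;   (ab²) · b⁵ = ab

Answer: ab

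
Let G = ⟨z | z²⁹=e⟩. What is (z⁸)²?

Compute successive powers of (z⁸), reducing at each step:
  (z⁸)²: (z⁸) · z⁸ = z¹⁶

Answer: z¹⁶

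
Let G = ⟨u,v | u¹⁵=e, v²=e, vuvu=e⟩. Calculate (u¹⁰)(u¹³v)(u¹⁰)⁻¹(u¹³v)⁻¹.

[(u¹⁰), (u¹³v)] = (u¹⁰)·(u¹³v)·(u¹⁰)⁻¹·(u¹³v)⁻¹.
  (u¹⁰) · (u¹³v) = u⁸v
  (u⁸v) · (u⁵) = u³v
  (u³v) · (u¹³v) = u⁵

Answer: u⁵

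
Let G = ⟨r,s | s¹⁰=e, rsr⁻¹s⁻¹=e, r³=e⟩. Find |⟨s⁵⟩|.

|⟨s⁵⟩| equals the order of s⁵. Compute successive powers until reaching e:
  (s⁵)¹ = s⁵, (s⁵)² = e.
The smallest positive k with (s⁵)ᵏ = e is 2, so |⟨s⁵⟩| = 2.

Answer: 2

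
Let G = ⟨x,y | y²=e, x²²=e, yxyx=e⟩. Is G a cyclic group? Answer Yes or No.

Every cyclic group is abelian. But x·y = xy while y·x = x²¹y, so x·y ≠ y·x and G is not abelian. Hence G is not cyclic.

Answer: No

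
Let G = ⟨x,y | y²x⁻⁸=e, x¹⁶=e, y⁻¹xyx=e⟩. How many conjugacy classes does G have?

The conjugacy classes (representative and size) are:
  [e] (size 1), [x] (size 2), [x¹⁴] (size 2), [x³] (size 2), [x¹²] (size 2), [x⁵] (size 2), [x¹⁰] (size 2), [x⁷] (size 2), [x⁸] (size 1), [x⁶y] (size 8), [x³y⁻¹] (size 8).
Class equation: 1 + 2 + 2 + 2 + 2 + 2 + 2 + 2 + 1 + 8 + 8 = 32 = |G|. So G has 11 conjugacy classes.

Answer: 11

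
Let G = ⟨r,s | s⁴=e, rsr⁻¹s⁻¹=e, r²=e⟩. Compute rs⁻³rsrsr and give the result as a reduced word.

Multiply left to right, reducing at each step:
  r · s⁻³ = rs
  (rs) · r = s
  s · s = s²
  (s²) · r = rs²
  (rs²) · s = rs³
  (rs³) · r = s³

Answer: s³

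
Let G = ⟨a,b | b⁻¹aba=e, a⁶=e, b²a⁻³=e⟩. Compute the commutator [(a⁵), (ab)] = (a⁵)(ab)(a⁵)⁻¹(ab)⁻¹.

[(a⁵), (ab)] = (a⁵)·(ab)·(a⁵)⁻¹·(ab)⁻¹.
  (a⁵) · (ab) = b
  b · a = a²b⁻¹
  (a²b⁻¹) · (ab⁻¹) = a⁴

Answer: a⁴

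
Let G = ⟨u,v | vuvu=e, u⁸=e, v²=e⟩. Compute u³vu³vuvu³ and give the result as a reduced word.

Multiply left to right, reducing at each step:
  (u³) · v = u³v
  (u³v) · u³ = v
  v · v = e
  e · u = u
  u · v = uv
  (uv) · u³ = u⁶v

Answer: u⁶v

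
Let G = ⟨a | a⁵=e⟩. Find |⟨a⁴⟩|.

|⟨a⁴⟩| equals the order of a⁴. Compute successive powers until reaching e:
  (a⁴)¹ = a⁴, (a⁴)² = a³, (a⁴)³ = a², (a⁴)⁴ = a, (a⁴)⁵ = e.
The smallest positive k with (a⁴)ᵏ = e is 5, so |⟨a⁴⟩| = 5.

Answer: 5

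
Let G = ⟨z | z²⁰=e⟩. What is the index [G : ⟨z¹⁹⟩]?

First find ord(z¹⁹) by computing successive powers:
  (z¹⁹)¹ = z¹⁹, (z¹⁹)² = z¹⁸, (z¹⁹)³ = z¹⁷, (z¹⁹)⁴ = z¹⁶, (z¹⁹)⁵ = z¹⁵, (z¹⁹)⁶ = z¹⁴, (z¹⁹)⁷ = z¹³, (z¹⁹)⁸ = z¹², (z¹⁹)⁹ = z¹¹, (z¹⁹)¹⁰ = z¹⁰, (z¹⁹)¹¹ = z⁹, (z¹⁹)¹² = z⁸, (z¹⁹)¹³ = z⁷, (z¹⁹)¹⁴ = z⁶, (z¹⁹)¹⁵ = z⁵, (z¹⁹)¹⁶ = z⁴, (z¹⁹)¹⁷ = z³, (z¹⁹)¹⁸ = z², (z¹⁹)¹⁹ = z, (z¹⁹)²⁰ = e.
So |⟨z¹⁹⟩| = ord(z¹⁹) = 20. With |G| = 20, by Lagrange [G : ⟨z¹⁹⟩] = 20/20 = 1.

Answer: 1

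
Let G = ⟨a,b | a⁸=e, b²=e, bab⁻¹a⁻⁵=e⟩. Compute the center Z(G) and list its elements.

An element z ∈ Z(G) iff z commutes with every generator.
For example a² is central: (a²)·a = a³ = a·(a²); (a²)·b = a²b = b·(a²).
Whereas a ∉ Z(G) since a·b = ab ≠ a⁵b = b·a.
Checking each of the 16 elements this way gives Z(G) = {e, a², a⁴, a⁶}, of order 4.

Answer: {e, a², a⁴, a⁶}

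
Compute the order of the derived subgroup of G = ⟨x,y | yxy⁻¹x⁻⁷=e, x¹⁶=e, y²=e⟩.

G' = [G, G] is generated by all commutators. The generator-pair commutators are: [x, y] = x¹⁰.
The subgroup they normally generate is {e, x², x⁴, x⁶, x⁸, x¹⁰, x¹², x¹⁴}, of order 8.
Check: |G/G'| = 32/8 = 4 is the order of the abelianisation.

Answer: 8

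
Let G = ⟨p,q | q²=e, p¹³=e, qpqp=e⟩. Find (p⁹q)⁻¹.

The order of (p⁹q) is 2 (smallest k with (p⁹q)ᵏ = e), so (p⁹q)⁻¹ = (p⁹q)¹ = p⁹q.
Check: (p⁹q) · (p⁹q) → (p⁹q) · p⁹ = q;   q · q = e, giving e as required.

Answer: p⁹q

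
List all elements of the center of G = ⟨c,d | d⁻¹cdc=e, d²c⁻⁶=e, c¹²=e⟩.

An element z ∈ Z(G) iff z commutes with every generator.
For example c⁶ is central: (c⁶)·c = c⁷ = c·(c⁶); (c⁶)·d = d⁻¹ = d·(c⁶).
Whereas c ∉ Z(G) since c·d = cd ≠ c⁵d⁻¹ = d·c.
Checking each of the 24 elements this way gives Z(G) = {e, c⁶}, of order 2.

Answer: {e, c⁶}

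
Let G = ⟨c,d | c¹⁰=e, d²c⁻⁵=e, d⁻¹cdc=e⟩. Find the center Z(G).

An element z ∈ Z(G) iff z commutes with every generator.
For example c⁵ is central: (c⁵)·c = c⁶ = c·(c⁵); (c⁵)·d = d⁻¹ = d·(c⁵).
Whereas c ∉ Z(G) since c·d = cd ≠ c⁴d⁻¹ = d·c.
Checking each of the 20 elements this way gives Z(G) = {e, c⁵}, of order 2.

Answer: {e, c⁵}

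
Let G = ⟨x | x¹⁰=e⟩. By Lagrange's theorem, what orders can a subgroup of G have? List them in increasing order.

|G| = 10 = 2 · 5. By Lagrange's theorem the order of any subgroup divides 10; the divisors of 10 are 1, 2, 5, 10.

Answer: 1, 2, 5, 10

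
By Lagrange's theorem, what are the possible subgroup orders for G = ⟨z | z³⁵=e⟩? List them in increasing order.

|G| = 35 = 5 · 7. By Lagrange's theorem the order of any subgroup divides 35; the divisors of 35 are 1, 5, 7, 35.

Answer: 1, 5, 7, 35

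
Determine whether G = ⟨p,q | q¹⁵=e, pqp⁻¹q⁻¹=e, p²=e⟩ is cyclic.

|G| = 30. The element pq has order 30 (its powers give 30 distinct elements), so ⟨pq⟩ = G and G is cyclic.

Answer: Yes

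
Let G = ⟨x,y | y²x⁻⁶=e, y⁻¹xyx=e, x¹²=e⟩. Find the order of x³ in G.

Compute successive powers until reaching e:
  (x³)¹ = x³, (x³)² = x⁶, (x³)³ = x⁹, (x³)⁴ = e.
The smallest positive k with (x³)ᵏ = e is 4.

Answer: 4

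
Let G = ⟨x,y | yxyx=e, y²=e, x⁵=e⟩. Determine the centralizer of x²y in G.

⟨x²y⟩ ⊆ C_G(x²y) since powers of x²y commute with x²y; so |C_G(x²y)| ≥ |⟨x²y⟩| = 2.
By orbit–stabilizer, |C_G(x²y)| = |G| / |conj. class of x²y| = 10 / 5 = 2.
The 2 elements commuting with x²y are {e, x²y}.

Answer: {e, x²y}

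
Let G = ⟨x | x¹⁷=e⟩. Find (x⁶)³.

Compute successive powers of (x⁶), reducing at each step:
  (x⁶)²: (x⁶) · x⁶ = x¹²
  (x⁶)³: (x¹²) · x⁶ = x

Answer: x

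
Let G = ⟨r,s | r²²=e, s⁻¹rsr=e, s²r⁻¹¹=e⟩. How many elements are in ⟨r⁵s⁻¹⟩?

|⟨r⁵s⁻¹⟩| equals the order of r⁵s⁻¹. Compute successive powers until reaching e:
  (r⁵s⁻¹)¹ = r⁵s⁻¹, (r⁵s⁻¹)² = r¹¹, (r⁵s⁻¹)³ = r⁵s, (r⁵s⁻¹)⁴ = e.
The smallest positive k with (r⁵s⁻¹)ᵏ = e is 4, so |⟨r⁵s⁻¹⟩| = 4.

Answer: 4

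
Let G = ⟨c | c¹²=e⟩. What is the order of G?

G is generated by a single element, so G is cyclic. The relator gives c¹² = e and no smaller power is forced to be e, so the 12 powers {c, e, c², c³, c⁴, c⁵, c⁶, c⁷, c⁸, c⁹, c¹¹, c¹⁰} are distinct. Hence |G| = 12.

Answer: 12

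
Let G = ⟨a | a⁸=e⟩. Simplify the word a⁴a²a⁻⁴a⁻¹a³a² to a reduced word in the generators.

Multiply left to right, reducing at each step:
  (a⁴) · a² = a⁶
  (a⁶) · a⁻⁴ = a²
  (a²) · a⁻¹ = a
  a · a³ = a⁴
  (a⁴) · a² = a⁶

Answer: a⁶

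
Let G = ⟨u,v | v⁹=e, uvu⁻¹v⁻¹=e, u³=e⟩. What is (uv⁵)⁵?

Compute successive powers of (uv⁵), reducing at each step:
  (uv⁵)²: (uv⁵) · u = u²v⁵;   (u²v⁵) · v⁵ = u²v
  (uv⁵)³: (u²v) · u = v;   v · v⁵ = v⁶
  (uv⁵)⁴: (v⁶) · u = uv⁶;   (uv⁶) · v⁵ = uv²
  (uv⁵)⁵: (uv²) · u = u²v²;   (u²v²) · v⁵ = u²v⁷

Answer: u²v⁷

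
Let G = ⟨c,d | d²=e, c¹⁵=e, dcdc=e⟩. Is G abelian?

c·d = cd but d·c = c¹⁴d, so c·d ≠ d·c and G is not abelian.

Answer: No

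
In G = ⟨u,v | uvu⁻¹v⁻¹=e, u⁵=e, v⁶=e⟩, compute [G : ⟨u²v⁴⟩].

First find ord(u²v⁴) by computing successive powers:
  (u²v⁴)¹ = u²v⁴, (u²v⁴)² = u⁴v², (u²v⁴)³ = u, (u²v⁴)⁴ = u³v⁴, (u²v⁴)⁵ = v², (u²v⁴)⁶ = u², (u²v⁴)⁷ = u⁴v⁴, (u²v⁴)⁸ = uv², (u²v⁴)⁹ = u³, (u²v⁴)¹⁰ = v⁴, (u²v⁴)¹¹ = u²v², (u²v⁴)¹² = u⁴, (u²v⁴)¹³ = uv⁴, (u²v⁴)¹⁴ = u³v², (u²v⁴)¹⁵ = e.
So |⟨u²v⁴⟩| = ord(u²v⁴) = 15. With |G| = 30, by Lagrange [G : ⟨u²v⁴⟩] = 30/15 = 2.

Answer: 2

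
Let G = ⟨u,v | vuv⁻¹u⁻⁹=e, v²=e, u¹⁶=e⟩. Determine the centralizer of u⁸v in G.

⟨u⁸v⟩ ⊆ C_G(u⁸v) since powers of u⁸v commute with u⁸v; so |C_G(u⁸v)| ≥ |⟨u⁸v⟩| = 2.
By orbit–stabilizer, |C_G(u⁸v)| = |G| / |conj. class of u⁸v| = 32 / 2 = 16.
The 16 elements commuting with u⁸v are {e, u², u⁴, u⁶, u⁸, u¹⁰, u¹², u¹⁴, v, u¹⁰v, u²v, u¹²v, u⁴v, u¹⁴v, u⁶v, u⁸v}.

Answer: {e, u², u⁴, u⁶, u⁸, u¹⁰, u¹², u¹⁴, v, u¹⁰v, u²v, u¹²v, u⁴v, u¹⁴v, u⁶v, u⁸v}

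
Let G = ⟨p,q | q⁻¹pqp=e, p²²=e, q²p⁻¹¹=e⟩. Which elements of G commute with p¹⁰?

⟨p¹⁰⟩ ⊆ C_G(p¹⁰) since powers of p¹⁰ commute with p¹⁰; so |C_G(p¹⁰)| ≥ |⟨p¹⁰⟩| = 11.
By orbit–stabilizer, |C_G(p¹⁰)| = |G| / |conj. class of p¹⁰| = 44 / 2 = 22.
The 22 elements commuting with p¹⁰ are {e, p, p², p³, p⁴, p⁵, p⁶, p⁷, p⁸, p⁹, p¹⁰, p¹¹, p¹², p¹³, p¹⁴, p¹⁵, p¹⁶, p¹⁷, p¹⁸, p¹⁹, p²⁰, p²¹}.

Answer: {e, p, p², p³, p⁴, p⁵, p⁶, p⁷, p⁸, p⁹, p¹⁰, p¹¹, p¹², p¹³, p¹⁴, p¹⁵, p¹⁶, p¹⁷, p¹⁸, p¹⁹, p²⁰, p²¹}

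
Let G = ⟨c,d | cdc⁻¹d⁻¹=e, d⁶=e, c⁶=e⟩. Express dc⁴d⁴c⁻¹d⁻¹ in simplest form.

Multiply left to right, reducing at each step:
  d · c⁴ = c⁴d
  (c⁴d) · d⁴ = c⁴d⁵
  (c⁴d⁵) · c⁻¹ = c³d⁵
  (c³d⁵) · d⁻¹ = c³d⁴

Answer: c³d⁴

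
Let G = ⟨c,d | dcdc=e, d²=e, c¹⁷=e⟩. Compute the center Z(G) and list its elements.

An element z ∈ Z(G) iff z commutes with every generator.
For example e is central: e·c = c = c·e; e·d = d = d·e.
Whereas c ∉ Z(G) since c·d = cd ≠ c¹⁶d = d·c.
Checking each of the 34 elements this way gives Z(G) = {e}, of order 1.

Answer: {e}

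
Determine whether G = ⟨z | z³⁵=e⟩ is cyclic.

|G| = 35. The element z has order 35 (its powers give 35 distinct elements), so ⟨z⟩ = G and G is cyclic.

Answer: Yes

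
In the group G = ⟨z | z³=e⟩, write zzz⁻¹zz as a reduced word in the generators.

Multiply left to right, reducing at each step:
  z · z = z²
  (z²) · z⁻¹ = z
  z · z = z²
  (z²) · z = e

Answer: e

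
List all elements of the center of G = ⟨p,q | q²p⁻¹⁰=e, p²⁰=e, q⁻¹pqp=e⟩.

An element z ∈ Z(G) iff z commutes with every generator.
For example p¹⁰ is central: (p¹⁰)·p = p¹¹ = p·(p¹⁰); (p¹⁰)·q = q⁻¹ = q·(p¹⁰).
Whereas p ∉ Z(G) since p·q = pq ≠ p⁹q⁻¹ = q·p.
Checking each of the 40 elements this way gives Z(G) = {e, p¹⁰}, of order 2.

Answer: {e, p¹⁰}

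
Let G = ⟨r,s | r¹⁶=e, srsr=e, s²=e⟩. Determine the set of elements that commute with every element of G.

An element z ∈ Z(G) iff z commutes with every generator.
For example r⁸ is central: (r⁸)·r = r⁹ = r·(r⁸); (r⁸)·s = r⁸s = s·(r⁸).
Whereas r ∉ Z(G) since r·s = rs ≠ r¹⁵s = s·r.
Checking each of the 32 elements this way gives Z(G) = {e, r⁸}, of order 2.

Answer: {e, r⁸}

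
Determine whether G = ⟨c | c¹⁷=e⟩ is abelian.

G has a single generator, so G is cyclic and hence abelian.

Answer: Yes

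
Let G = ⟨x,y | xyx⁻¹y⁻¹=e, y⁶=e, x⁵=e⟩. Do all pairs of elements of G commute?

Each pair of generators commutes: x·y = xy = y·x. Since the generators pairwise commute, every element of G commutes with every other, so G is abelian.

Answer: Yes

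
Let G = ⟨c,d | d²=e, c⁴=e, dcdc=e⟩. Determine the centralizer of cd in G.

⟨cd⟩ ⊆ C_G(cd) since powers of cd commute with cd; so |C_G(cd)| ≥ |⟨cd⟩| = 2.
By orbit–stabilizer, |C_G(cd)| = |G| / |conj. class of cd| = 8 / 2 = 4.
The 4 elements commuting with cd are {e, c², c³d, cd}.

Answer: {e, c², c³d, cd}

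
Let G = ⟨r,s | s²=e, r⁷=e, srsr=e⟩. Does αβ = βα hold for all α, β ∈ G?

r·s = rs but s·r = r⁶s, so r·s ≠ s·r and G is not abelian.

Answer: No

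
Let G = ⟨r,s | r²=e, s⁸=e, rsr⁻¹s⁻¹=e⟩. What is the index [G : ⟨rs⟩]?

First find ord(rs) by computing successive powers:
  (rs)¹ = rs, (rs)² = s², (rs)³ = rs³, (rs)⁴ = s⁴, (rs)⁵ = rs⁵, (rs)⁶ = s⁶, (rs)⁷ = rs⁷, (rs)⁸ = e.
So |⟨rs⟩| = ord(rs) = 8. With |G| = 16, by Lagrange [G : ⟨rs⟩] = 16/8 = 2.

Answer: 2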